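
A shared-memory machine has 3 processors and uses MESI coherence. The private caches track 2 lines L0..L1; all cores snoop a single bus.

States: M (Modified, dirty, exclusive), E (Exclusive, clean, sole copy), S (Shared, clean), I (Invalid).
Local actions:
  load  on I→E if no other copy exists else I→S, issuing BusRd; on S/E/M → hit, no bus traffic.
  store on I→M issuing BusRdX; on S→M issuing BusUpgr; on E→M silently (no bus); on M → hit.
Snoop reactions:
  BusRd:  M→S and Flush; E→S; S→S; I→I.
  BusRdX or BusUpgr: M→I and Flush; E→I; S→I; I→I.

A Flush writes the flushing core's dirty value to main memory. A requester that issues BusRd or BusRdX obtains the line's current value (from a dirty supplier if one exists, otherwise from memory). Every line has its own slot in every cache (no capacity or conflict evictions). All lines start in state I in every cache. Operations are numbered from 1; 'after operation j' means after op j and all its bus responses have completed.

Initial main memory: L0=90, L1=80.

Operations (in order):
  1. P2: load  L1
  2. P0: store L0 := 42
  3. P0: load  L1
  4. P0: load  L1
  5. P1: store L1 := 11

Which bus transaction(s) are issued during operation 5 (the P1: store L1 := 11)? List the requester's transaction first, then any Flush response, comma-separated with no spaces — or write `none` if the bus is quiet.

1. P2: load  L1  bus=[BusRd]  L1: P0=I P1=I P2=E  mem[L1]=80
2. P0: store L0 := 42  bus=[BusRdX]  L0: P0=M P1=I P2=I  mem[L0]=90
3. P0: load  L1  bus=[BusRd]  L1: P0=S P1=I P2=S  mem[L1]=80
4. P0: load  L1  bus=[-]  L1: P0=S P1=I P2=S  mem[L1]=80
5. P1: store L1 := 11  bus=[BusRdX]  L1: P0=I P1=M P2=I  mem[L1]=80

bus = BusRdX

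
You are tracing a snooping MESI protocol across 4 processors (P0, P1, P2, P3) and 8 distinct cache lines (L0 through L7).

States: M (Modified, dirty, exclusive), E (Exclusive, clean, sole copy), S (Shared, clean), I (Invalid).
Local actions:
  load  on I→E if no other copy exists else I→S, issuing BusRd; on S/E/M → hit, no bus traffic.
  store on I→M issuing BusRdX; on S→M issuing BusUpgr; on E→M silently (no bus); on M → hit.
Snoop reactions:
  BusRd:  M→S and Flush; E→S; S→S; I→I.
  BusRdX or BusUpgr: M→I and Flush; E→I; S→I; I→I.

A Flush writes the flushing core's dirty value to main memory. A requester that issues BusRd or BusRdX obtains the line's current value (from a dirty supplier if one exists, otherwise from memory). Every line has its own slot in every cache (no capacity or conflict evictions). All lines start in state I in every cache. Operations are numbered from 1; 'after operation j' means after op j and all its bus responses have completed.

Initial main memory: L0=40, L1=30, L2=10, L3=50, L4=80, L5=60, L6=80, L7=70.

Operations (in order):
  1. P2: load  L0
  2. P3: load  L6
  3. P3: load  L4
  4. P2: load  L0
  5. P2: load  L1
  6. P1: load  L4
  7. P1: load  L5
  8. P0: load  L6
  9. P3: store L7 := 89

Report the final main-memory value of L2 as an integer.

1. P2: load  L0  bus=[BusRd]  L0: P0=I P1=I P2=E P3=I  mem[L0]=40
2. P3: load  L6  bus=[BusRd]  L6: P0=I P1=I P2=I P3=E  mem[L6]=80
3. P3: load  L4  bus=[BusRd]  L4: P0=I P1=I P2=I P3=E  mem[L4]=80
4. P2: load  L0  bus=[-]  L0: P0=I P1=I P2=E P3=I  mem[L0]=40
5. P2: load  L1  bus=[BusRd]  L1: P0=I P1=I P2=E P3=I  mem[L1]=30
6. P1: load  L4  bus=[BusRd]  L4: P0=I P1=S P2=I P3=S  mem[L4]=80
7. P1: load  L5  bus=[BusRd]  L5: P0=I P1=E P2=I P3=I  mem[L5]=60
8. P0: load  L6  bus=[BusRd]  L6: P0=S P1=I P2=I P3=S  mem[L6]=80
9. P3: store L7 := 89  bus=[BusRdX]  L7: P0=I P1=I P2=I P3=M  mem[L7]=70

memory[L2] = 10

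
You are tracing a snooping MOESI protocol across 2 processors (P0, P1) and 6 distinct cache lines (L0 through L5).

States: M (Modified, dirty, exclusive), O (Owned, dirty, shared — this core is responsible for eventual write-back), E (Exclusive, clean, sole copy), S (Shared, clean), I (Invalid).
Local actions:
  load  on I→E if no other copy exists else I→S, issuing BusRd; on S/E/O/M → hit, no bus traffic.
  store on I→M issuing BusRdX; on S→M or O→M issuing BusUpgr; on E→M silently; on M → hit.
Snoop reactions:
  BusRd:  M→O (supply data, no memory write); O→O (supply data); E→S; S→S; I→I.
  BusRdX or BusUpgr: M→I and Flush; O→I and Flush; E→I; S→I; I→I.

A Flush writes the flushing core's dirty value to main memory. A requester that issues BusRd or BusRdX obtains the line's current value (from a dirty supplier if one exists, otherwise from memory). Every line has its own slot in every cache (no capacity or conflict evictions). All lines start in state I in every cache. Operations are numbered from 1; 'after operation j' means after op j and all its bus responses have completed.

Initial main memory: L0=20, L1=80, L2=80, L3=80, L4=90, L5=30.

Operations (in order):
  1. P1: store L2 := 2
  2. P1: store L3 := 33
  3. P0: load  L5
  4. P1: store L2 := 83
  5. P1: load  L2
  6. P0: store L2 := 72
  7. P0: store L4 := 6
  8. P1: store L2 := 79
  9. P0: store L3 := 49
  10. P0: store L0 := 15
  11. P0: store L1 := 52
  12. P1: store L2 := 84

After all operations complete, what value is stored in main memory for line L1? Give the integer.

[1] P1: store L2 := 2 | P0:I, P1:M(2) | bus: BusRdX
[2] P1: store L3 := 33 | P0:I, P1:M(33) | bus: BusRdX
[3] P0: load  L5 | P0:E(30), P1:I | bus: BusRd
[4] P1: store L2 := 83 | P0:I, P1:M(83) | bus: none
[5] P1: load  L2 | P0:I, P1:M(83) | bus: none
[6] P0: store L2 := 72 | P0:M(72), P1:I | bus: BusRdX,Flush
[7] P0: store L4 := 6 | P0:M(6), P1:I | bus: BusRdX
[8] P1: store L2 := 79 | P0:I, P1:M(79) | bus: BusRdX,Flush
[9] P0: store L3 := 49 | P0:M(49), P1:I | bus: BusRdX,Flush
[10] P0: store L0 := 15 | P0:M(15), P1:I | bus: BusRdX
[11] P0: store L1 := 52 | P0:M(52), P1:I | bus: BusRdX
[12] P1: store L2 := 84 | P0:I, P1:M(84) | bus: none

memory[L1] = 80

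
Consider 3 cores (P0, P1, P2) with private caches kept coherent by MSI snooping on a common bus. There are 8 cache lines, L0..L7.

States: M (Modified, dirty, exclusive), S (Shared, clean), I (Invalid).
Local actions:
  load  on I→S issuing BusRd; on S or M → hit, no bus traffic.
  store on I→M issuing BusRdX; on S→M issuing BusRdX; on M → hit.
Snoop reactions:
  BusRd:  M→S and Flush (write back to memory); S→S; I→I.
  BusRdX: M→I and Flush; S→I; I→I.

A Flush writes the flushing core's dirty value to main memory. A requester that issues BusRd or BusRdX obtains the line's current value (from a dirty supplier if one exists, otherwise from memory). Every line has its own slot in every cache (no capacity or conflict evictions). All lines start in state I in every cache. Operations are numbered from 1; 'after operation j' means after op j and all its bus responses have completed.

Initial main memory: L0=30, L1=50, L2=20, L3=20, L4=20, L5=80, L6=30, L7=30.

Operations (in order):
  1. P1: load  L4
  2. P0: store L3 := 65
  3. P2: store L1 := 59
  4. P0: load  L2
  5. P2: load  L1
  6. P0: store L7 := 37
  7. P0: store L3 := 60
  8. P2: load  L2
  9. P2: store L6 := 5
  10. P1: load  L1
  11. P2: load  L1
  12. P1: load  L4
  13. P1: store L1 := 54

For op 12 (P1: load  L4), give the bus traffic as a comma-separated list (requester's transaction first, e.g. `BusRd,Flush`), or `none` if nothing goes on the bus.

1. P1: load  L4  bus=[BusRd]  L4: P0=I P1=S P2=I  mem[L4]=20
2. P0: store L3 := 65  bus=[BusRdX]  L3: P0=M P1=I P2=I  mem[L3]=20
3. P2: store L1 := 59  bus=[BusRdX]  L1: P0=I P1=I P2=M  mem[L1]=50
4. P0: load  L2  bus=[BusRd]  L2: P0=S P1=I P2=I  mem[L2]=20
5. P2: load  L1  bus=[-]  L1: P0=I P1=I P2=M  mem[L1]=50
6. P0: store L7 := 37  bus=[BusRdX]  L7: P0=M P1=I P2=I  mem[L7]=30
7. P0: store L3 := 60  bus=[-]  L3: P0=M P1=I P2=I  mem[L3]=20
8. P2: load  L2  bus=[BusRd]  L2: P0=S P1=I P2=S  mem[L2]=20
9. P2: store L6 := 5  bus=[BusRdX]  L6: P0=I P1=I P2=M  mem[L6]=30
10. P1: load  L1  bus=[BusRd,Flush]  L1: P0=I P1=S P2=S  mem[L1]=59
11. P2: load  L1  bus=[-]  L1: P0=I P1=S P2=S  mem[L1]=59
12. P1: load  L4  bus=[-]  L4: P0=I P1=S P2=I  mem[L4]=20
13. P1: store L1 := 54  bus=[BusRdX]  L1: P0=I P1=M P2=I  mem[L1]=59

bus = none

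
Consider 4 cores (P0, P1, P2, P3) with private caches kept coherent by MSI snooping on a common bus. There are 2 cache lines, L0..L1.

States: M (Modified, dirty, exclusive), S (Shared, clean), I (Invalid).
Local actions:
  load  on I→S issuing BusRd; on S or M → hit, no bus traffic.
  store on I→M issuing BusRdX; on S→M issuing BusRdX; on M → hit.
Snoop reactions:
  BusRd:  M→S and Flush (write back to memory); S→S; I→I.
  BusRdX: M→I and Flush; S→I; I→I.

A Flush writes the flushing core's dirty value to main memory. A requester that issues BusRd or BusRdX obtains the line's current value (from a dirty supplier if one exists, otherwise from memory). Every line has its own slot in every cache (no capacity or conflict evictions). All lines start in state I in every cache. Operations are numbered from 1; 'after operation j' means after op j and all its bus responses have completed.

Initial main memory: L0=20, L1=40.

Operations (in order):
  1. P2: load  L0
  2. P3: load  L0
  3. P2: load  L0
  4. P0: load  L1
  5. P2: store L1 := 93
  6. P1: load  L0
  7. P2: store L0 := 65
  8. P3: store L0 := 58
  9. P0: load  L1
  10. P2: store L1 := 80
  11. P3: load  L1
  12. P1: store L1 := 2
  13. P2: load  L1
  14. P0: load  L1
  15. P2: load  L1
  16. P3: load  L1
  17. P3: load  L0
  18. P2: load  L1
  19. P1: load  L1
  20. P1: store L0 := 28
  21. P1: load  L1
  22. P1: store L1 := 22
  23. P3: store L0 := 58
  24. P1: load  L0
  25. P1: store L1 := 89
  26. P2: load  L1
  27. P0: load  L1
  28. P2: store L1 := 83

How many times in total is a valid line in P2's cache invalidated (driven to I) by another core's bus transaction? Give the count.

  op1 P2: load  L0 → I/I/S/I on L0; bus BusRd; mem=20
  op2 P3: load  L0 → I/I/S/S on L0; bus BusRd; mem=20
  op3 P2: load  L0 → I/I/S/S on L0; bus (none); mem=20
  op4 P0: load  L1 → S/I/I/I on L1; bus BusRd; mem=40
  op5 P2: store L1 := 93 → I/I/M/I on L1; bus BusRdX; mem=40
  op6 P1: load  L0 → I/S/S/S on L0; bus BusRd; mem=20
  op7 P2: store L0 := 65 → I/I/M/I on L0; bus BusRdX; mem=20
  op8 P3: store L0 := 58 → I/I/I/M on L0; bus BusRdX Flush; mem=65
  op9 P0: load  L1 → S/I/S/I on L1; bus BusRd Flush; mem=93
  op10 P2: store L1 := 80 → I/I/M/I on L1; bus BusRdX; mem=93
  op11 P3: load  L1 → I/I/S/S on L1; bus BusRd Flush; mem=80
  op12 P1: store L1 := 2 → I/M/I/I on L1; bus BusRdX; mem=80
  op13 P2: load  L1 → I/S/S/I on L1; bus BusRd Flush; mem=2
  op14 P0: load  L1 → S/S/S/I on L1; bus BusRd; mem=2
  op15 P2: load  L1 → S/S/S/I on L1; bus (none); mem=2
  op16 P3: load  L1 → S/S/S/S on L1; bus BusRd; mem=2
  op17 P3: load  L0 → I/I/I/M on L0; bus (none); mem=65
  op18 P2: load  L1 → S/S/S/S on L1; bus (none); mem=2
  op19 P1: load  L1 → S/S/S/S on L1; bus (none); mem=2
  op20 P1: store L0 := 28 → I/M/I/I on L0; bus BusRdX Flush; mem=58
  op21 P1: load  L1 → S/S/S/S on L1; bus (none); mem=2
  op22 P1: store L1 := 22 → I/M/I/I on L1; bus BusRdX; mem=2
  op23 P3: store L0 := 58 → I/I/I/M on L0; bus BusRdX Flush; mem=28
  op24 P1: load  L0 → I/S/I/S on L0; bus BusRd Flush; mem=58
  op25 P1: store L1 := 89 → I/M/I/I on L1; bus (none); mem=2
  op26 P2: load  L1 → I/S/S/I on L1; bus BusRd Flush; mem=89
  op27 P0: load  L1 → S/S/S/I on L1; bus BusRd; mem=89
  op28 P2: store L1 := 83 → I/I/M/I on L1; bus BusRdX; mem=89

invalidations = 3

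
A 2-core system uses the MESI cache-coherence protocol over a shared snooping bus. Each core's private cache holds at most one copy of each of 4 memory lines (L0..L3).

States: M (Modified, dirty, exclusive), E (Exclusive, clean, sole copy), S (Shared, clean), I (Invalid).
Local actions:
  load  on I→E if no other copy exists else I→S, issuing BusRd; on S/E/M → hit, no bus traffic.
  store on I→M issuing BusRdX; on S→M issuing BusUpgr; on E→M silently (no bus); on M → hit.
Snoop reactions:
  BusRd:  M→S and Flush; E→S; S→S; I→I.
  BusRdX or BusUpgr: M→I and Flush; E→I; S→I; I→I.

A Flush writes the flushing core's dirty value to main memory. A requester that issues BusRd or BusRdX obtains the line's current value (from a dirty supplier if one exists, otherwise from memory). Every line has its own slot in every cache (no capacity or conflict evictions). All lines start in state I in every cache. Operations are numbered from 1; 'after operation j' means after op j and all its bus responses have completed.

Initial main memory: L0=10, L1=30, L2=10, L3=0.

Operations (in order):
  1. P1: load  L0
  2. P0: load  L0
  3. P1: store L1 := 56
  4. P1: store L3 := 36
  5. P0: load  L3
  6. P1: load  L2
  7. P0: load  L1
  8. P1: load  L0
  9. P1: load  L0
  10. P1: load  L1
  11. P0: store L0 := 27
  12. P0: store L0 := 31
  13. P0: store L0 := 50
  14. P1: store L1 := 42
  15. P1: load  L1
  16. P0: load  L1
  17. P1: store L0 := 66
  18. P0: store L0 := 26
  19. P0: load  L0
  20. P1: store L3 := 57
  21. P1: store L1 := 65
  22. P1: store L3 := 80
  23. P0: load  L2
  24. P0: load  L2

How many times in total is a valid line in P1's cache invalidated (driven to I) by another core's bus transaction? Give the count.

invalidations = 2

  op1 P1: load  L0 → I/E on L0; bus BusRd; mem=10
  op2 P0: load  L0 → S/S on L0; bus BusRd; mem=10
  op3 P1: store L1 := 56 → I/M on L1; bus BusRdX; mem=30
  op4 P1: store L3 := 36 → I/M on L3; bus BusRdX; mem=0
  op5 P0: load  L3 → S/S on L3; bus BusRd Flush; mem=36
  op6 P1: load  L2 → I/E on L2; bus BusRd; mem=10
  op7 P0: load  L1 → S/S on L1; bus BusRd Flush; mem=56
  op8 P1: load  L0 → S/S on L0; bus (none); mem=10
  op9 P1: load  L0 → S/S on L0; bus (none); mem=10
  op10 P1: load  L1 → S/S on L1; bus (none); mem=56
  op11 P0: store L0 := 27 → M/I on L0; bus BusUpgr; mem=10
  op12 P0: store L0 := 31 → M/I on L0; bus (none); mem=10
  op13 P0: store L0 := 50 → M/I on L0; bus (none); mem=10
  op14 P1: store L1 := 42 → I/M on L1; bus BusUpgr; mem=56
  op15 P1: load  L1 → I/M on L1; bus (none); mem=56
  op16 P0: load  L1 → S/S on L1; bus BusRd Flush; mem=42
  op17 P1: store L0 := 66 → I/M on L0; bus BusRdX Flush; mem=50
  op18 P0: store L0 := 26 → M/I on L0; bus BusRdX Flush; mem=66
  op19 P0: load  L0 → M/I on L0; bus (none); mem=66
  op20 P1: store L3 := 57 → I/M on L3; bus BusUpgr; mem=36
  op21 P1: store L1 := 65 → I/M on L1; bus BusUpgr; mem=42
  op22 P1: store L3 := 80 → I/M on L3; bus (none); mem=36
  op23 P0: load  L2 → S/S on L2; bus BusRd; mem=10
  op24 P0: load  L2 → S/S on L2; bus (none); mem=10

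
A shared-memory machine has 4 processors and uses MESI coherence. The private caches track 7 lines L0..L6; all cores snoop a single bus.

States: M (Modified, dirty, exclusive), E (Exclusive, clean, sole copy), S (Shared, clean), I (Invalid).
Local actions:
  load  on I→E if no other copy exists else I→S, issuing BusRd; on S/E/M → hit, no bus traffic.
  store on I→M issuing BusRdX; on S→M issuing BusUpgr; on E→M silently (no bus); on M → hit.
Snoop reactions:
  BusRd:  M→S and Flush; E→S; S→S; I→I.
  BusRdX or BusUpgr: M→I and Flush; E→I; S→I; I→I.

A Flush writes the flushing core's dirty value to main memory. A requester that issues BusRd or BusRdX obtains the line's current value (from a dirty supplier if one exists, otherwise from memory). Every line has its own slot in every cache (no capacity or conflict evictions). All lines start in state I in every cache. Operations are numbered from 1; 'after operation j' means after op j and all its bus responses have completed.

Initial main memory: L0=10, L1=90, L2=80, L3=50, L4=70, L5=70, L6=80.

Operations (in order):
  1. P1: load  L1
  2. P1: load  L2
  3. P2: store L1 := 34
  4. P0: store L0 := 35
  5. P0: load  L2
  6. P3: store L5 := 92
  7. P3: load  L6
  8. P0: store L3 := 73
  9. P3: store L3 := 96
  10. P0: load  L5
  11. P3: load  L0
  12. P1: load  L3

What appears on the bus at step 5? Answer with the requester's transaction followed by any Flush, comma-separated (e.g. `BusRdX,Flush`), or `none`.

[1] P1: load  L1 | P0:I, P1:E(90), P2:I, P3:I | bus: BusRd
[2] P1: load  L2 | P0:I, P1:E(80), P2:I, P3:I | bus: BusRd
[3] P2: store L1 := 34 | P0:I, P1:I, P2:M(34), P3:I | bus: BusRdX
[4] P0: store L0 := 35 | P0:M(35), P1:I, P2:I, P3:I | bus: BusRdX
[5] P0: load  L2 | P0:S(80), P1:S(80), P2:I, P3:I | bus: BusRd
[6] P3: store L5 := 92 | P0:I, P1:I, P2:I, P3:M(92) | bus: BusRdX
[7] P3: load  L6 | P0:I, P1:I, P2:I, P3:E(80) | bus: BusRd
[8] P0: store L3 := 73 | P0:M(73), P1:I, P2:I, P3:I | bus: BusRdX
[9] P3: store L3 := 96 | P0:I, P1:I, P2:I, P3:M(96) | bus: BusRdX,Flush
[10] P0: load  L5 | P0:S(92), P1:I, P2:I, P3:S(92) | bus: BusRd,Flush
[11] P3: load  L0 | P0:S(35), P1:I, P2:I, P3:S(35) | bus: BusRd,Flush
[12] P1: load  L3 | P0:I, P1:S(96), P2:I, P3:S(96) | bus: BusRd,Flush

bus = BusRd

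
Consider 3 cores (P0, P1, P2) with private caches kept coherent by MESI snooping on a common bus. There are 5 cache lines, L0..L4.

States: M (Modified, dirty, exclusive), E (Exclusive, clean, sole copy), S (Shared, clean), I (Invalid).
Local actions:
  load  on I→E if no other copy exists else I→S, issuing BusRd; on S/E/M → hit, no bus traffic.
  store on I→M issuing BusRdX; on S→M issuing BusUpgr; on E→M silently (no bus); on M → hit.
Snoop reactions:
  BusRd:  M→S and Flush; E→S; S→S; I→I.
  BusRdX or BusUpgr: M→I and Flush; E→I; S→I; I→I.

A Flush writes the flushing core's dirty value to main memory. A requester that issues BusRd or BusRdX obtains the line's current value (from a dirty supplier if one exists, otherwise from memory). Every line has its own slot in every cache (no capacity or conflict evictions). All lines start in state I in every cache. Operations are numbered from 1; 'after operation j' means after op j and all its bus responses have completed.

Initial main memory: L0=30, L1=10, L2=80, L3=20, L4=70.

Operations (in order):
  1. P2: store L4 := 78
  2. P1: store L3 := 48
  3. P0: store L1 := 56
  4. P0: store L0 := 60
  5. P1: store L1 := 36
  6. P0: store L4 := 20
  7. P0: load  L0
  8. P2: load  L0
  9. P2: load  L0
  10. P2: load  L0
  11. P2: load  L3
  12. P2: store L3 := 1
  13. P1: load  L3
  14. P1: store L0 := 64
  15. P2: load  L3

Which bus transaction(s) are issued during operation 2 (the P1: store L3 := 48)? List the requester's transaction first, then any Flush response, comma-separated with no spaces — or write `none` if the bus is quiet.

[1] P2: store L4 := 78 | P0:I, P1:I, P2:M(78) | bus: BusRdX
[2] P1: store L3 := 48 | P0:I, P1:M(48), P2:I | bus: BusRdX
[3] P0: store L1 := 56 | P0:M(56), P1:I, P2:I | bus: BusRdX
[4] P0: store L0 := 60 | P0:M(60), P1:I, P2:I | bus: BusRdX
[5] P1: store L1 := 36 | P0:I, P1:M(36), P2:I | bus: BusRdX,Flush
[6] P0: store L4 := 20 | P0:M(20), P1:I, P2:I | bus: BusRdX,Flush
[7] P0: load  L0 | P0:M(60), P1:I, P2:I | bus: none
[8] P2: load  L0 | P0:S(60), P1:I, P2:S(60) | bus: BusRd,Flush
[9] P2: load  L0 | P0:S(60), P1:I, P2:S(60) | bus: none
[10] P2: load  L0 | P0:S(60), P1:I, P2:S(60) | bus: none
[11] P2: load  L3 | P0:I, P1:S(48), P2:S(48) | bus: BusRd,Flush
[12] P2: store L3 := 1 | P0:I, P1:I, P2:M(1) | bus: BusUpgr
[13] P1: load  L3 | P0:I, P1:S(1), P2:S(1) | bus: BusRd,Flush
[14] P1: store L0 := 64 | P0:I, P1:M(64), P2:I | bus: BusRdX
[15] P2: load  L3 | P0:I, P1:S(1), P2:S(1) | bus: none

bus = BusRdX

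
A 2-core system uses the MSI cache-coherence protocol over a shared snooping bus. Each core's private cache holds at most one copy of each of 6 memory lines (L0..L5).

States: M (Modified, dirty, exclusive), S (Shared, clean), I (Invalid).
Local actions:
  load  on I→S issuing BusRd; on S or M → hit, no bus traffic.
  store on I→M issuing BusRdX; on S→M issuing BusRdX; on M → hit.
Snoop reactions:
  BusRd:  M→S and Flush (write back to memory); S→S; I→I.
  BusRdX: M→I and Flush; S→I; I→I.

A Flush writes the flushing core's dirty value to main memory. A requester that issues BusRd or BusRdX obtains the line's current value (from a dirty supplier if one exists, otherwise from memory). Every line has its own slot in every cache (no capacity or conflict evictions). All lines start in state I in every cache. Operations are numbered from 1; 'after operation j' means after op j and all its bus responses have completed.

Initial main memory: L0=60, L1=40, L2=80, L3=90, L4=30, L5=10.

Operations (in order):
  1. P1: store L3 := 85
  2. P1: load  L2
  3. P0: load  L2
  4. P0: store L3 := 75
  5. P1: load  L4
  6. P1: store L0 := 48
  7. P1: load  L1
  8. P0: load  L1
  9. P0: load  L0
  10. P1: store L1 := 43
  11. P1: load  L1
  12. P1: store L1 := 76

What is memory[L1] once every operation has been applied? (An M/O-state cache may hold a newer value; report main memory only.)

[1] P1: store L3 := 85 | P0:I, P1:M(85) | bus: BusRdX
[2] P1: load  L2 | P0:I, P1:S(80) | bus: BusRd
[3] P0: load  L2 | P0:S(80), P1:S(80) | bus: BusRd
[4] P0: store L3 := 75 | P0:M(75), P1:I | bus: BusRdX,Flush
[5] P1: load  L4 | P0:I, P1:S(30) | bus: BusRd
[6] P1: store L0 := 48 | P0:I, P1:M(48) | bus: BusRdX
[7] P1: load  L1 | P0:I, P1:S(40) | bus: BusRd
[8] P0: load  L1 | P0:S(40), P1:S(40) | bus: BusRd
[9] P0: load  L0 | P0:S(48), P1:S(48) | bus: BusRd,Flush
[10] P1: store L1 := 43 | P0:I, P1:M(43) | bus: BusRdX
[11] P1: load  L1 | P0:I, P1:M(43) | bus: none
[12] P1: store L1 := 76 | P0:I, P1:M(76) | bus: none

memory[L1] = 40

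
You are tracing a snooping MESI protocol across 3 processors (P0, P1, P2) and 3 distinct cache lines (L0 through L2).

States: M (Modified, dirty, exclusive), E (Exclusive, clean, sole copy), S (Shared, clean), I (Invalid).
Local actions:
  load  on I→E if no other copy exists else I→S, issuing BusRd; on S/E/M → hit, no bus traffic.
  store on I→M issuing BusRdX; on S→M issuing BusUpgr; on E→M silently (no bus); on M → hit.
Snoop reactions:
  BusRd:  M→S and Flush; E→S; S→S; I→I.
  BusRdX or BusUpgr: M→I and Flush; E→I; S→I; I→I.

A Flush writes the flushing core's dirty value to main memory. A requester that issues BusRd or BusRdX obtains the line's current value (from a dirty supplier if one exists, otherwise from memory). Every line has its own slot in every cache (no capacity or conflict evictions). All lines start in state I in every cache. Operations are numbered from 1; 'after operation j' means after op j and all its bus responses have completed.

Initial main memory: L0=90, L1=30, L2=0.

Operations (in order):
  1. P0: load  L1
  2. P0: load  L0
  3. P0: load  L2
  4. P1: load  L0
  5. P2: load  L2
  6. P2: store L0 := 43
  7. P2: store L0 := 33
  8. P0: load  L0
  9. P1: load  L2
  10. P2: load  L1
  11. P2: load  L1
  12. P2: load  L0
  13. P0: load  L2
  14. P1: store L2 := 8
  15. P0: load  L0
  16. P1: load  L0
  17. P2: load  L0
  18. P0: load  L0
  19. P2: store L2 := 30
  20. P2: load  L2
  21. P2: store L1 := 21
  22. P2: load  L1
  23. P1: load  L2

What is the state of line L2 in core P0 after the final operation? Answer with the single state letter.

step 1: P0: load  L1  ⟶  EII  (L1)  txn=BusRd  M[L1]=30
step 2: P0: load  L0  ⟶  EII  (L0)  txn=BusRd  M[L0]=90
step 3: P0: load  L2  ⟶  EII  (L2)  txn=BusRd  M[L2]=0
step 4: P1: load  L0  ⟶  SSI  (L0)  txn=BusRd  M[L0]=90
step 5: P2: load  L2  ⟶  SIS  (L2)  txn=BusRd  M[L2]=0
step 6: P2: store L0 := 43  ⟶  IIM  (L0)  txn=BusRdX  M[L0]=90
step 7: P2: store L0 := 33  ⟶  IIM  (L0)  txn=∅  M[L0]=90
step 8: P0: load  L0  ⟶  SIS  (L0)  txn=BusRd+Flush  M[L0]=33
step 9: P1: load  L2  ⟶  SSS  (L2)  txn=BusRd  M[L2]=0
step 10: P2: load  L1  ⟶  SIS  (L1)  txn=BusRd  M[L1]=30
step 11: P2: load  L1  ⟶  SIS  (L1)  txn=∅  M[L1]=30
step 12: P2: load  L0  ⟶  SIS  (L0)  txn=∅  M[L0]=33
step 13: P0: load  L2  ⟶  SSS  (L2)  txn=∅  M[L2]=0
step 14: P1: store L2 := 8  ⟶  IMI  (L2)  txn=BusUpgr  M[L2]=0
step 15: P0: load  L0  ⟶  SIS  (L0)  txn=∅  M[L0]=33
step 16: P1: load  L0  ⟶  SSS  (L0)  txn=BusRd  M[L0]=33
step 17: P2: load  L0  ⟶  SSS  (L0)  txn=∅  M[L0]=33
step 18: P0: load  L0  ⟶  SSS  (L0)  txn=∅  M[L0]=33
step 19: P2: store L2 := 30  ⟶  IIM  (L2)  txn=BusRdX+Flush  M[L2]=8
step 20: P2: load  L2  ⟶  IIM  (L2)  txn=∅  M[L2]=8
step 21: P2: store L1 := 21  ⟶  IIM  (L1)  txn=BusUpgr  M[L1]=30
step 22: P2: load  L1  ⟶  IIM  (L1)  txn=∅  M[L1]=30
step 23: P1: load  L2  ⟶  ISS  (L2)  txn=BusRd+Flush  M[L2]=30

state = I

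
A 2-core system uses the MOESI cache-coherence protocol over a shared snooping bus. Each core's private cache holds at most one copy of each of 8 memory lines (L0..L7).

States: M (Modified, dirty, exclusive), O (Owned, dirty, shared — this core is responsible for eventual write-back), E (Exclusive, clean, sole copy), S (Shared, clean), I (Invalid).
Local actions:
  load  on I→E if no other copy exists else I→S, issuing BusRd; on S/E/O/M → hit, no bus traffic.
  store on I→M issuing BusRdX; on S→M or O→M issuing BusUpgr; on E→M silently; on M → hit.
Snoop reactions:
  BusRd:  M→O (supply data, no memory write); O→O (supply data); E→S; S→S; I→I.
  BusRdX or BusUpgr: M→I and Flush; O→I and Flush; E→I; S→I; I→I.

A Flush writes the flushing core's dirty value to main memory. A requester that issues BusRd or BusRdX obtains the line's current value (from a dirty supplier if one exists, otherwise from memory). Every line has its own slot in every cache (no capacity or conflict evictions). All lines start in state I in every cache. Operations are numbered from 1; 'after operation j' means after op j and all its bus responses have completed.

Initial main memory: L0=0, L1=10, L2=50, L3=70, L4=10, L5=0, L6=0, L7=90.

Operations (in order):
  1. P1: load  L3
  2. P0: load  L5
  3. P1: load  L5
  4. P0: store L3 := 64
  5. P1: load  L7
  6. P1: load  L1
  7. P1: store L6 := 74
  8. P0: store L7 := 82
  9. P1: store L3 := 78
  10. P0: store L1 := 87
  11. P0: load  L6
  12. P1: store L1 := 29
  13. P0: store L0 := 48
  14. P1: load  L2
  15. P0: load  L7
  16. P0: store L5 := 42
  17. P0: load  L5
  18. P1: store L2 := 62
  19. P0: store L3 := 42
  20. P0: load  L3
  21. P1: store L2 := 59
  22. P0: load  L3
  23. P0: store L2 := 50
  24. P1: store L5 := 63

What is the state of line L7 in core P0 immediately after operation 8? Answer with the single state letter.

state = M

[1] P1: load  L3 | P0:I, P1:E(70) | bus: BusRd
[2] P0: load  L5 | P0:E(0), P1:I | bus: BusRd
[3] P1: load  L5 | P0:S(0), P1:S(0) | bus: BusRd
[4] P0: store L3 := 64 | P0:M(64), P1:I | bus: BusRdX
[5] P1: load  L7 | P0:I, P1:E(90) | bus: BusRd
[6] P1: load  L1 | P0:I, P1:E(10) | bus: BusRd
[7] P1: store L6 := 74 | P0:I, P1:M(74) | bus: BusRdX
[8] P0: store L7 := 82 | P0:M(82), P1:I | bus: BusRdX
[9] P1: store L3 := 78 | P0:I, P1:M(78) | bus: BusRdX,Flush
[10] P0: store L1 := 87 | P0:M(87), P1:I | bus: BusRdX
[11] P0: load  L6 | P0:S(74), P1:O(74) | bus: BusRd
[12] P1: store L1 := 29 | P0:I, P1:M(29) | bus: BusRdX,Flush
[13] P0: store L0 := 48 | P0:M(48), P1:I | bus: BusRdX
[14] P1: load  L2 | P0:I, P1:E(50) | bus: BusRd
[15] P0: load  L7 | P0:M(82), P1:I | bus: none
[16] P0: store L5 := 42 | P0:M(42), P1:I | bus: BusUpgr
[17] P0: load  L5 | P0:M(42), P1:I | bus: none
[18] P1: store L2 := 62 | P0:I, P1:M(62) | bus: none
[19] P0: store L3 := 42 | P0:M(42), P1:I | bus: BusRdX,Flush
[20] P0: load  L3 | P0:M(42), P1:I | bus: none
[21] P1: store L2 := 59 | P0:I, P1:M(59) | bus: none
[22] P0: load  L3 | P0:M(42), P1:I | bus: none
[23] P0: store L2 := 50 | P0:M(50), P1:I | bus: BusRdX,Flush
[24] P1: store L5 := 63 | P0:I, P1:M(63) | bus: BusRdX,Flush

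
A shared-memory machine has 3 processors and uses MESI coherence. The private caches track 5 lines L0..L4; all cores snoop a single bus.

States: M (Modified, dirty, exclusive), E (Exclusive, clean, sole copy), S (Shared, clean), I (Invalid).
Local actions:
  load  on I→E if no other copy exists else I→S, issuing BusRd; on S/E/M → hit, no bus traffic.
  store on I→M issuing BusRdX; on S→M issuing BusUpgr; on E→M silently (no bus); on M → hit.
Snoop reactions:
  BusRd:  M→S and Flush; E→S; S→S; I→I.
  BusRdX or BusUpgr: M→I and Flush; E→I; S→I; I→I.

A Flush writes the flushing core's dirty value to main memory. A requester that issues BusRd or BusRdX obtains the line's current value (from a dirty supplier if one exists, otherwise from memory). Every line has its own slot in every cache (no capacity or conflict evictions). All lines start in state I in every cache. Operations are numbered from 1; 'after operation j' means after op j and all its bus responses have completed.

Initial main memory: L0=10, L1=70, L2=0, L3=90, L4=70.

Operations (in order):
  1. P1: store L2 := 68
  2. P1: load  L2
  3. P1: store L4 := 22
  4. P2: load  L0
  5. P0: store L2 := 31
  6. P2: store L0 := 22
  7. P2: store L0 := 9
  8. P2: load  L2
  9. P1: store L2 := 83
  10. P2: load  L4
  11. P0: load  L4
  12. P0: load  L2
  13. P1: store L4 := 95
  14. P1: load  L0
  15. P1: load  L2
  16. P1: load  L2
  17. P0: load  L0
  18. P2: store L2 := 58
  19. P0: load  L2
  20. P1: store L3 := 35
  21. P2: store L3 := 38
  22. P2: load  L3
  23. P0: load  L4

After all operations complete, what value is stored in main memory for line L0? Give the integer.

memory[L0] = 9

[1] P1: store L2 := 68 | P0:I, P1:M(68), P2:I | bus: BusRdX
[2] P1: load  L2 | P0:I, P1:M(68), P2:I | bus: none
[3] P1: store L4 := 22 | P0:I, P1:M(22), P2:I | bus: BusRdX
[4] P2: load  L0 | P0:I, P1:I, P2:E(10) | bus: BusRd
[5] P0: store L2 := 31 | P0:M(31), P1:I, P2:I | bus: BusRdX,Flush
[6] P2: store L0 := 22 | P0:I, P1:I, P2:M(22) | bus: none
[7] P2: store L0 := 9 | P0:I, P1:I, P2:M(9) | bus: none
[8] P2: load  L2 | P0:S(31), P1:I, P2:S(31) | bus: BusRd,Flush
[9] P1: store L2 := 83 | P0:I, P1:M(83), P2:I | bus: BusRdX
[10] P2: load  L4 | P0:I, P1:S(22), P2:S(22) | bus: BusRd,Flush
[11] P0: load  L4 | P0:S(22), P1:S(22), P2:S(22) | bus: BusRd
[12] P0: load  L2 | P0:S(83), P1:S(83), P2:I | bus: BusRd,Flush
[13] P1: store L4 := 95 | P0:I, P1:M(95), P2:I | bus: BusUpgr
[14] P1: load  L0 | P0:I, P1:S(9), P2:S(9) | bus: BusRd,Flush
[15] P1: load  L2 | P0:S(83), P1:S(83), P2:I | bus: none
[16] P1: load  L2 | P0:S(83), P1:S(83), P2:I | bus: none
[17] P0: load  L0 | P0:S(9), P1:S(9), P2:S(9) | bus: BusRd
[18] P2: store L2 := 58 | P0:I, P1:I, P2:M(58) | bus: BusRdX
[19] P0: load  L2 | P0:S(58), P1:I, P2:S(58) | bus: BusRd,Flush
[20] P1: store L3 := 35 | P0:I, P1:M(35), P2:I | bus: BusRdX
[21] P2: store L3 := 38 | P0:I, P1:I, P2:M(38) | bus: BusRdX,Flush
[22] P2: load  L3 | P0:I, P1:I, P2:M(38) | bus: none
[23] P0: load  L4 | P0:S(95), P1:S(95), P2:I | bus: BusRd,Flush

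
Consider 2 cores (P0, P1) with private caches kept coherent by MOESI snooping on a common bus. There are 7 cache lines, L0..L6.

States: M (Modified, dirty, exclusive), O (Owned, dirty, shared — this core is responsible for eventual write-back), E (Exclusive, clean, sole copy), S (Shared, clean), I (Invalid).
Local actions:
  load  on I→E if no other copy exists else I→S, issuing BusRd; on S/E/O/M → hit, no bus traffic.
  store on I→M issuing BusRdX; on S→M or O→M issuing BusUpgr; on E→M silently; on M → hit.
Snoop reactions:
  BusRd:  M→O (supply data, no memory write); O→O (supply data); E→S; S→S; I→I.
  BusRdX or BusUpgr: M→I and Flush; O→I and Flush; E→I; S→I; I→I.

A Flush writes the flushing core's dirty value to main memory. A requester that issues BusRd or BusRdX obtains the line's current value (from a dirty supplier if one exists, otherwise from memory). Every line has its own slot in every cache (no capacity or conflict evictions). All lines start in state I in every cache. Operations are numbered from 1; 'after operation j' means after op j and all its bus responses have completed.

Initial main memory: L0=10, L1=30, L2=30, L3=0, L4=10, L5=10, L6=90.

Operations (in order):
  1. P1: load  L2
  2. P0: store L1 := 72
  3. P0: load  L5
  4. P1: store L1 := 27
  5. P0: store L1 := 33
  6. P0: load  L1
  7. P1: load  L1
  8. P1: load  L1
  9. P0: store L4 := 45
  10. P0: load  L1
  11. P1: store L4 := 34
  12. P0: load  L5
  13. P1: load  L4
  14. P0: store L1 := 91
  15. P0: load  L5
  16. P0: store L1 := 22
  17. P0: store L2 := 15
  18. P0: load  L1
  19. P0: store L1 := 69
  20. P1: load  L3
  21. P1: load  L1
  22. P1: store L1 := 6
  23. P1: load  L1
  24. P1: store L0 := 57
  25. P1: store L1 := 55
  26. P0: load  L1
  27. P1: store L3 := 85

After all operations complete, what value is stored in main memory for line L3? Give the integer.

memory[L3] = 0

1. P1: load  L2  bus=[BusRd]  L2: P0=I P1=E  mem[L2]=30
2. P0: store L1 := 72  bus=[BusRdX]  L1: P0=M P1=I  mem[L1]=30
3. P0: load  L5  bus=[BusRd]  L5: P0=E P1=I  mem[L5]=10
4. P1: store L1 := 27  bus=[BusRdX,Flush]  L1: P0=I P1=M  mem[L1]=72
5. P0: store L1 := 33  bus=[BusRdX,Flush]  L1: P0=M P1=I  mem[L1]=27
6. P0: load  L1  bus=[-]  L1: P0=M P1=I  mem[L1]=27
7. P1: load  L1  bus=[BusRd]  L1: P0=O P1=S  mem[L1]=27
8. P1: load  L1  bus=[-]  L1: P0=O P1=S  mem[L1]=27
9. P0: store L4 := 45  bus=[BusRdX]  L4: P0=M P1=I  mem[L4]=10
10. P0: load  L1  bus=[-]  L1: P0=O P1=S  mem[L1]=27
11. P1: store L4 := 34  bus=[BusRdX,Flush]  L4: P0=I P1=M  mem[L4]=45
12. P0: load  L5  bus=[-]  L5: P0=E P1=I  mem[L5]=10
13. P1: load  L4  bus=[-]  L4: P0=I P1=M  mem[L4]=45
14. P0: store L1 := 91  bus=[BusUpgr]  L1: P0=M P1=I  mem[L1]=27
15. P0: load  L5  bus=[-]  L5: P0=E P1=I  mem[L5]=10
16. P0: store L1 := 22  bus=[-]  L1: P0=M P1=I  mem[L1]=27
17. P0: store L2 := 15  bus=[BusRdX]  L2: P0=M P1=I  mem[L2]=30
18. P0: load  L1  bus=[-]  L1: P0=M P1=I  mem[L1]=27
19. P0: store L1 := 69  bus=[-]  L1: P0=M P1=I  mem[L1]=27
20. P1: load  L3  bus=[BusRd]  L3: P0=I P1=E  mem[L3]=0
21. P1: load  L1  bus=[BusRd]  L1: P0=O P1=S  mem[L1]=27
22. P1: store L1 := 6  bus=[BusUpgr,Flush]  L1: P0=I P1=M  mem[L1]=69
23. P1: load  L1  bus=[-]  L1: P0=I P1=M  mem[L1]=69
24. P1: store L0 := 57  bus=[BusRdX]  L0: P0=I P1=M  mem[L0]=10
25. P1: store L1 := 55  bus=[-]  L1: P0=I P1=M  mem[L1]=69
26. P0: load  L1  bus=[BusRd]  L1: P0=S P1=O  mem[L1]=69
27. P1: store L3 := 85  bus=[-]  L3: P0=I P1=M  mem[L3]=0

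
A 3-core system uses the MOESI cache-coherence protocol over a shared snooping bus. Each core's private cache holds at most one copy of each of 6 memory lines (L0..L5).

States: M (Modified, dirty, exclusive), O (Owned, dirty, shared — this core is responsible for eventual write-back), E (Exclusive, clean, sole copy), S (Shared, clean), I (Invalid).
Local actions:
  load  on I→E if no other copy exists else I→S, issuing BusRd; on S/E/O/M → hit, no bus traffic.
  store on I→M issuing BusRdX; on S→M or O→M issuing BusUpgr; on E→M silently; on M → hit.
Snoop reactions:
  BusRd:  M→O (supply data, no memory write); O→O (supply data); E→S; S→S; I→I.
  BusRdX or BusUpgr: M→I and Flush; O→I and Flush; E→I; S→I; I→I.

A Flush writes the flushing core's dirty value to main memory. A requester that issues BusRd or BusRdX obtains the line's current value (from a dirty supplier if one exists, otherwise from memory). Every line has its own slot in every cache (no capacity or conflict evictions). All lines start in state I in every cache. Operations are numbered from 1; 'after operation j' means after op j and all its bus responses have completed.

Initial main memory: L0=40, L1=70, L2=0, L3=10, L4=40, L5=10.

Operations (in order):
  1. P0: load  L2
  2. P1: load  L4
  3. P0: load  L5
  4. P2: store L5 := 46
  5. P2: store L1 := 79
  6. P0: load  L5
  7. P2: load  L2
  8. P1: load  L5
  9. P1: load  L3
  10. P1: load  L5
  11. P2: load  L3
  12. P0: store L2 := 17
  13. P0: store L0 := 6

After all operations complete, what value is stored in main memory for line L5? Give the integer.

memory[L5] = 10

step 1: P0: load  L2  ⟶  EII  (L2)  txn=BusRd  M[L2]=0
step 2: P1: load  L4  ⟶  IEI  (L4)  txn=BusRd  M[L4]=40
step 3: P0: load  L5  ⟶  EII  (L5)  txn=BusRd  M[L5]=10
step 4: P2: store L5 := 46  ⟶  IIM  (L5)  txn=BusRdX  M[L5]=10
step 5: P2: store L1 := 79  ⟶  IIM  (L1)  txn=BusRdX  M[L1]=70
step 6: P0: load  L5  ⟶  SIO  (L5)  txn=BusRd  M[L5]=10
step 7: P2: load  L2  ⟶  SIS  (L2)  txn=BusRd  M[L2]=0
step 8: P1: load  L5  ⟶  SSO  (L5)  txn=BusRd  M[L5]=10
step 9: P1: load  L3  ⟶  IEI  (L3)  txn=BusRd  M[L3]=10
step 10: P1: load  L5  ⟶  SSO  (L5)  txn=∅  M[L5]=10
step 11: P2: load  L3  ⟶  ISS  (L3)  txn=BusRd  M[L3]=10
step 12: P0: store L2 := 17  ⟶  MII  (L2)  txn=BusUpgr  M[L2]=0
step 13: P0: store L0 := 6  ⟶  MII  (L0)  txn=BusRdX  M[L0]=40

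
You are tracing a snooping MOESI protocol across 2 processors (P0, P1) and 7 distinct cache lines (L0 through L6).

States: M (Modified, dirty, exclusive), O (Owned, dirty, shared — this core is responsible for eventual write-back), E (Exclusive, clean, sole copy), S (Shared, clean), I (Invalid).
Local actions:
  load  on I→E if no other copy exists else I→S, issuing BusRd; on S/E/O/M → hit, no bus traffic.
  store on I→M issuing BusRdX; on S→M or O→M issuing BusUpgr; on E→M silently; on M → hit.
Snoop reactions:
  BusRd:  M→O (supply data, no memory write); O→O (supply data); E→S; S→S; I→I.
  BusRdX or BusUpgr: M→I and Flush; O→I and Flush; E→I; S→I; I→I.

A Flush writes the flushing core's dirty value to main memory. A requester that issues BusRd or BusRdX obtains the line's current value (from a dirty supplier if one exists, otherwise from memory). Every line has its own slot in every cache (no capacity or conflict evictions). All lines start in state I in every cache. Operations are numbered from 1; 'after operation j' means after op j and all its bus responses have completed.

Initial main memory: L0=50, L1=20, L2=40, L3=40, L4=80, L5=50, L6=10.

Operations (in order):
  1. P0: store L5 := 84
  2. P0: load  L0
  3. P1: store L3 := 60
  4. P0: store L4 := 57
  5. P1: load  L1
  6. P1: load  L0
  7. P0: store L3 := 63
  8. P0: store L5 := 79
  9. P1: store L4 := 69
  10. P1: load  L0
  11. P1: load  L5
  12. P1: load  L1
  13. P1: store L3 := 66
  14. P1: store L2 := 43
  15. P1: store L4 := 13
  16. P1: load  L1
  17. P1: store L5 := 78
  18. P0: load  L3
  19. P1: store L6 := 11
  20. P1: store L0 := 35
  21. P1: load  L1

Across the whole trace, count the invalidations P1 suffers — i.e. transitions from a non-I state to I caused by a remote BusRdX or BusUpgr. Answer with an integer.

[1] P0: store L5 := 84 | P0:M(84), P1:I | bus: BusRdX
[2] P0: load  L0 | P0:E(50), P1:I | bus: BusRd
[3] P1: store L3 := 60 | P0:I, P1:M(60) | bus: BusRdX
[4] P0: store L4 := 57 | P0:M(57), P1:I | bus: BusRdX
[5] P1: load  L1 | P0:I, P1:E(20) | bus: BusRd
[6] P1: load  L0 | P0:S(50), P1:S(50) | bus: BusRd
[7] P0: store L3 := 63 | P0:M(63), P1:I | bus: BusRdX,Flush
[8] P0: store L5 := 79 | P0:M(79), P1:I | bus: none
[9] P1: store L4 := 69 | P0:I, P1:M(69) | bus: BusRdX,Flush
[10] P1: load  L0 | P0:S(50), P1:S(50) | bus: none
[11] P1: load  L5 | P0:O(79), P1:S(79) | bus: BusRd
[12] P1: load  L1 | P0:I, P1:E(20) | bus: none
[13] P1: store L3 := 66 | P0:I, P1:M(66) | bus: BusRdX,Flush
[14] P1: store L2 := 43 | P0:I, P1:M(43) | bus: BusRdX
[15] P1: store L4 := 13 | P0:I, P1:M(13) | bus: none
[16] P1: load  L1 | P0:I, P1:E(20) | bus: none
[17] P1: store L5 := 78 | P0:I, P1:M(78) | bus: BusUpgr,Flush
[18] P0: load  L3 | P0:S(66), P1:O(66) | bus: BusRd
[19] P1: store L6 := 11 | P0:I, P1:M(11) | bus: BusRdX
[20] P1: store L0 := 35 | P0:I, P1:M(35) | bus: BusUpgr
[21] P1: load  L1 | P0:I, P1:E(20) | bus: none

invalidations = 1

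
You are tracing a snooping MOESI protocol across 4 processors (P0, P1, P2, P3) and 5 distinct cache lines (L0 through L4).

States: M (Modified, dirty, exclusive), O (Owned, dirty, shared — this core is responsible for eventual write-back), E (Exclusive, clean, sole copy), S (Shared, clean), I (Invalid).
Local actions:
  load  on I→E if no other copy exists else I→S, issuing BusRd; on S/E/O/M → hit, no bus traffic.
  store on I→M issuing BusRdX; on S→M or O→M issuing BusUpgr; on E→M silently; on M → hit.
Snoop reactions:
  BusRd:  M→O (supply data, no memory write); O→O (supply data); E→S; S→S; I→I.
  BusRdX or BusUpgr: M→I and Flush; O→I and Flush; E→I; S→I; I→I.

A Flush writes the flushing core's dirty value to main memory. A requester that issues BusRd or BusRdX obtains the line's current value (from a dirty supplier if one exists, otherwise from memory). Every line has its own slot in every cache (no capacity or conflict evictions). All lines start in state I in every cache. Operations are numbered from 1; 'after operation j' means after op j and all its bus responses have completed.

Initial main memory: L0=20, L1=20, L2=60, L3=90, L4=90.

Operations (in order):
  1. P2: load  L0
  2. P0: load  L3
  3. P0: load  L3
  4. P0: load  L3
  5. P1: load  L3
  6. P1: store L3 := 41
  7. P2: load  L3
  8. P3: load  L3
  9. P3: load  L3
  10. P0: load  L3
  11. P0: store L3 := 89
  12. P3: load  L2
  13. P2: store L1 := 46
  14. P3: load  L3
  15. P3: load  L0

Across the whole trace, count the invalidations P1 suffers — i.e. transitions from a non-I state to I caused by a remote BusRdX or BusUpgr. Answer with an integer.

1. P2: load  L0  bus=[BusRd]  L0: P0=I P1=I P2=E P3=I  mem[L0]=20
2. P0: load  L3  bus=[BusRd]  L3: P0=E P1=I P2=I P3=I  mem[L3]=90
3. P0: load  L3  bus=[-]  L3: P0=E P1=I P2=I P3=I  mem[L3]=90
4. P0: load  L3  bus=[-]  L3: P0=E P1=I P2=I P3=I  mem[L3]=90
5. P1: load  L3  bus=[BusRd]  L3: P0=S P1=S P2=I P3=I  mem[L3]=90
6. P1: store L3 := 41  bus=[BusUpgr]  L3: P0=I P1=M P2=I P3=I  mem[L3]=90
7. P2: load  L3  bus=[BusRd]  L3: P0=I P1=O P2=S P3=I  mem[L3]=90
8. P3: load  L3  bus=[BusRd]  L3: P0=I P1=O P2=S P3=S  mem[L3]=90
9. P3: load  L3  bus=[-]  L3: P0=I P1=O P2=S P3=S  mem[L3]=90
10. P0: load  L3  bus=[BusRd]  L3: P0=S P1=O P2=S P3=S  mem[L3]=90
11. P0: store L3 := 89  bus=[BusUpgr,Flush]  L3: P0=M P1=I P2=I P3=I  mem[L3]=41
12. P3: load  L2  bus=[BusRd]  L2: P0=I P1=I P2=I P3=E  mem[L2]=60
13. P2: store L1 := 46  bus=[BusRdX]  L1: P0=I P1=I P2=M P3=I  mem[L1]=20
14. P3: load  L3  bus=[BusRd]  L3: P0=O P1=I P2=I P3=S  mem[L3]=41
15. P3: load  L0  bus=[BusRd]  L0: P0=I P1=I P2=S P3=S  mem[L0]=20

invalidations = 1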